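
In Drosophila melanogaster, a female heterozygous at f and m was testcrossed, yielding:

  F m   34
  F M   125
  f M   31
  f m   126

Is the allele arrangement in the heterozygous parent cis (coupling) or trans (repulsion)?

The two most frequent classes are F M (125) and f m (126); these are the parental (non-recombinant) types.
So the F1 carried F M on one chromosome and f m on the other — the recessive alleles are on the same chromosome (cis / coupling).

cis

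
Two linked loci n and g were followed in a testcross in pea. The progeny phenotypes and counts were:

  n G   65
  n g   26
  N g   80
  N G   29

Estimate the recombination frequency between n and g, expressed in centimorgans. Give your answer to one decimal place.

The two most frequent classes, N g (80) and n G (65), are the parental types, so the F1 was N g / n G.
The recombinant classes are N G and n g: 29 + 26 = 55.
Recombination frequency = 55/200 = 0.2750 ≈ 27.5%, i.e. 27.5 centimorgans.

27.5 centimorgans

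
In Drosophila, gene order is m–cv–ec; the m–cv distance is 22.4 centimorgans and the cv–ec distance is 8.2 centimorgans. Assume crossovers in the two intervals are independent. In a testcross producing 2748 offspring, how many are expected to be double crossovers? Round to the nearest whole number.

Map distances give recombination frequencies of 0.224 and 0.082 for the two intervals.
With no interference, expected double-crossover frequency = 0.224 × 0.082 = 0.01837.
Expected number = 0.01837 × 2748 = 50.48 ≈ 50.

50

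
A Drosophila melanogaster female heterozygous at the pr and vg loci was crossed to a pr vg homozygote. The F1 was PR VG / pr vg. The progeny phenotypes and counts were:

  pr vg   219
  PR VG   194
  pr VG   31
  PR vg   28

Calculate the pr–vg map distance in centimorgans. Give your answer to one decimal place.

The recombinant classes are PR vg and pr VG: 28 + 31 = 59.
Recombination frequency = 59/472 = 0.1250 ≈ 12.5%, i.e. 12.5 centimorgans.

12.5 centimorgans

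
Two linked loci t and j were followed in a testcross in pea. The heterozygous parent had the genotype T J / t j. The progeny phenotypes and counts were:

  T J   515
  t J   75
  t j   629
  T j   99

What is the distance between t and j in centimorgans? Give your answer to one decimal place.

The recombinant classes are T j and t J: 99 + 75 = 174.
Recombination frequency = 174/1318 = 0.1320 ≈ 13.2%, i.e. 13.2 centimorgans.

13.2 centimorgans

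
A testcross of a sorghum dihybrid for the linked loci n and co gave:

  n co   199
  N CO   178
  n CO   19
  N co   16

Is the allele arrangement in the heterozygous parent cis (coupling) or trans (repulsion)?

cis

The two most frequent classes are N CO (178) and n co (199); these are the parental (non-recombinant) types.
So the F1 carried N CO on one chromosome and n co on the other — the recessive alleles are on the same chromosome (cis / coupling).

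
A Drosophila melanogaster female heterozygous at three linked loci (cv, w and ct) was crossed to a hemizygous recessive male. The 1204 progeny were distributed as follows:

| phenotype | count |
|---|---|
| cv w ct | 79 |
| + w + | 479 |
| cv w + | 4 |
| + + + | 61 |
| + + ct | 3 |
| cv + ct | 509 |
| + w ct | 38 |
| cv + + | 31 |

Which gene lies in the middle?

cv

The two most frequent reciprocal classes, + w + and cv + ct, are the parental types, so the F1 was + w + / cv + ct.
The two rarest classes, cv w + and + + ct, are the double crossovers. Comparing them with the parentals, only the cv allele has switched, so cv is the middle locus and the order is ct – cv – w.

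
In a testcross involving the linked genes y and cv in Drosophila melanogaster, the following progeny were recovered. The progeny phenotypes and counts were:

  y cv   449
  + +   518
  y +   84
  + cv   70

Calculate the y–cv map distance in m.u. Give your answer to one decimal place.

The two most frequent classes, + + (518) and y cv (449), are the parental types, so the F1 was + + / y cv.
The recombinant classes are + cv and y +: 70 + 84 = 154.
Recombination frequency = 154/1121 = 0.1374 ≈ 13.7%, i.e. 13.7 m.u.

13.7 m.u.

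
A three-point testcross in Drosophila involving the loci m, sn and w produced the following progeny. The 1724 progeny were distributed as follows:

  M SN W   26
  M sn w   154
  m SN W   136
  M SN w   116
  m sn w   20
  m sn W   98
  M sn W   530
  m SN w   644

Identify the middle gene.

The two most frequent reciprocal classes, M sn W and m SN w, are the parental types, so the F1 was M sn W / m SN w.
The two rarest classes, M SN W and m sn w, are the double crossovers. Comparing them with the parentals, only the sn allele has switched, so sn is the middle locus and the order is w – sn – m.

sn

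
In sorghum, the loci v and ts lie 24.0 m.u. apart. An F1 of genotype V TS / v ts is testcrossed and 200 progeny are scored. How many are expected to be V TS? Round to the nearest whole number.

76

A map distance of 24.0 m.u. corresponds to a recombination frequency of 0.240.
The F1 is V TS / v ts, so V TS is a parental gamete class with expected frequency (1 − r)/2 = 0.760/2 = 0.3800.
Expected number = 0.3800 × 200 = 76.00 ≈ 76.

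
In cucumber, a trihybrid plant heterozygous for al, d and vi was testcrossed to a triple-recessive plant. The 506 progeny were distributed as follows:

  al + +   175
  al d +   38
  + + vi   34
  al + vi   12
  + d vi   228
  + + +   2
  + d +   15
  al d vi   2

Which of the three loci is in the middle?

The two most frequent reciprocal classes, + d vi and al + +, are the parental types, so the F1 was + d vi / al + +.
The two rarest classes, al d vi and + + +, are the double crossovers. Comparing them with the parentals, only the al allele has switched, so al is the middle locus and the order is vi – al – d.

al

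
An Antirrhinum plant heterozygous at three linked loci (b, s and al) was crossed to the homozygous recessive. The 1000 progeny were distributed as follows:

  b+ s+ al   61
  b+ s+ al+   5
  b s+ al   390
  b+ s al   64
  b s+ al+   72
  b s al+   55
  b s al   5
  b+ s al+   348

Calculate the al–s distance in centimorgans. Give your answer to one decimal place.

The two most frequent reciprocal classes, b s+ al and b+ s al+, are the parental types, so the F1 was b s+ al / b+ s al+.
The two rarest classes, b s al and b+ s+ al+, are the double crossovers. Comparing them with the parentals, only the s allele has switched, so s is the middle locus and the order is b – s – al.
Crossovers in the s–al interval produce the single-crossover classes b s+ al+ and b+ s al (72 + 64 = 136) plus the double crossovers (10).
RF(s–al) = (136 + 10) / 1000 = 146/1000 = 0.1460 → 14.6 centimorgans.

14.6 centimorgans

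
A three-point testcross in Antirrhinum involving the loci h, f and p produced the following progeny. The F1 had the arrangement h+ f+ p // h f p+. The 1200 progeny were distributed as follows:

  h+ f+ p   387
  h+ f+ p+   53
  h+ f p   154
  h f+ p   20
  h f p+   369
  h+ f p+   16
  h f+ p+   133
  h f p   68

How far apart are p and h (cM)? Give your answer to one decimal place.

The two rarest classes, h f+ p and h+ f p+, are the double crossovers. Comparing them with the parentals, only the h allele has switched, so h is the middle locus and the order is f – h – p.
Crossovers in the h–p interval produce the single-crossover classes h+ f+ p+ and h f p (53 + 68 = 121) plus the double crossovers (36).
RF(h–p) = (121 + 36) / 1200 = 157/1200 = 0.1308 → 13.1 cM.

13.1 cM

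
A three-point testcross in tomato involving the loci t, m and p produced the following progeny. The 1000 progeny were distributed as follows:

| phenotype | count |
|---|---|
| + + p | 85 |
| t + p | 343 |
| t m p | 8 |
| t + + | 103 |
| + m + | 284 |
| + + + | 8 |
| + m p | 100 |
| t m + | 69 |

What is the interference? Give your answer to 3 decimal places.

The two most frequent reciprocal classes, + m + and t + p, are the parental types, so the F1 was + m + / t + p.
The two rarest classes, + + + and t m p, are the double crossovers. Comparing them with the parentals, only the m allele has switched, so m is the middle locus and the order is p – m – t.
p–m: (203 + 16)/1000 = 0.2190; m–t: (154 + 16)/1000 = 0.1700.
Expected DCO frequency = 0.2190 × 0.1700 ≈ 0.03723; observed = 16/1000 ≈ 0.01600.
Coefficient of coincidence = 0.01600/0.03723 ≈ 0.430; interference = 1 − 0.430 = 0.570.

0.570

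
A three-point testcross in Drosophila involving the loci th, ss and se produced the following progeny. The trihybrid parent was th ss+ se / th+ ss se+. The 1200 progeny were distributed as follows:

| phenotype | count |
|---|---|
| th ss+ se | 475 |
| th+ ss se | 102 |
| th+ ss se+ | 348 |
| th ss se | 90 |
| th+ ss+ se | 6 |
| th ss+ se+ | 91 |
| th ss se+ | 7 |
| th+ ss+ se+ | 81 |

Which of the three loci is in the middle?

th

The two rarest classes, th+ ss+ se and th ss se+, are the double crossovers. Comparing them with the parentals, only the th allele has switched, so th is the middle locus and the order is se – th – ss.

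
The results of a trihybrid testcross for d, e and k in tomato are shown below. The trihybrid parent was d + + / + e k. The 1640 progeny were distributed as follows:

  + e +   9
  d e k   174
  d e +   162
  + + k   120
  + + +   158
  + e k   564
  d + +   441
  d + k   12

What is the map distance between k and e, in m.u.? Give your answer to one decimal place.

The two rarest classes, d + k and + e +, are the double crossovers. Comparing them with the parentals, only the k allele has switched, so k is the middle locus and the order is e – k – d.
Crossovers in the e–k interval produce the single-crossover classes d e + and + + k (162 + 120 = 282) plus the double crossovers (21).
RF(e–k) = (282 + 21) / 1640 = 303/1640 = 0.1848 → 18.5 m.u.

18.5 m.u.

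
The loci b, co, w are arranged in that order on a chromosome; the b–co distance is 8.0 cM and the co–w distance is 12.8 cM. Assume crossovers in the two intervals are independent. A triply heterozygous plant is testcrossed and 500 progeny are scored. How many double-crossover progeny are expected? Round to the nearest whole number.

Map distances give recombination frequencies of 0.080 and 0.128 for the two intervals.
With no interference, expected double-crossover frequency = 0.080 × 0.128 = 0.01024.
Expected number = 0.01024 × 500 = 5.12 ≈ 5.

5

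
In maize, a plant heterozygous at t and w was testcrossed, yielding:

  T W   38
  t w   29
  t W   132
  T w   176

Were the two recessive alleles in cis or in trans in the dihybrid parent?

The two most frequent classes are T w (176) and t W (132); these are the parental (non-recombinant) types.
So the F1 carried T w on one chromosome and t W on the other — the recessive alleles are on opposite chromosomes (trans / repulsion).

trans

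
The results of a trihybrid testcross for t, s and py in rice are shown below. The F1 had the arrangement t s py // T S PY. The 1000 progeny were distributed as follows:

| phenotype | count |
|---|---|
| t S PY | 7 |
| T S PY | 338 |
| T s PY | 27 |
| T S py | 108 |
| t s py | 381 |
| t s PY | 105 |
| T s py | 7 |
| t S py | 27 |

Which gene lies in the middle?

t

The two rarest classes, T s py and t S PY, are the double crossovers. Comparing them with the parentals, only the t allele has switched, so t is the middle locus and the order is py – t – s.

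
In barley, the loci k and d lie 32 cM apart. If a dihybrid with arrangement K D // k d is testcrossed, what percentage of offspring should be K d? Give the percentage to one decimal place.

16.0%

A map distance of 32 cM corresponds to a recombination frequency of 0.320.
The F1 is K D / k d, so K d is a recombinant gamete class with expected frequency r/2 = 0.320/2 = 0.1600.
That is 0.1600 = 16.0% of the progeny.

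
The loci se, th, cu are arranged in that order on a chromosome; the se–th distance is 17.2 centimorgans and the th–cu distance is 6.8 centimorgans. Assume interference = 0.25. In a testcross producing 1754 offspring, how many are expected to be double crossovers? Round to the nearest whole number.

Map distances give recombination frequencies of 0.172 and 0.068 for the two intervals.
With interference 0.25 (so coincidence = 0.75), expected double-crossover frequency = 0.172 × 0.068 × 0.75 = 0.00877.
Expected number = 0.00877 × 1754 = 15.39 ≈ 15.

15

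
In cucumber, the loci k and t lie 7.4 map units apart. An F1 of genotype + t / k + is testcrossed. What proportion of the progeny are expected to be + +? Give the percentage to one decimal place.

A map distance of 7.4 map units corresponds to a recombination frequency of 0.074.
The F1 is + t / k +, so + + is a recombinant gamete class with expected frequency r/2 = 0.074/2 = 0.0370.
That is 0.0370 = 3.7% of the progeny.

3.7%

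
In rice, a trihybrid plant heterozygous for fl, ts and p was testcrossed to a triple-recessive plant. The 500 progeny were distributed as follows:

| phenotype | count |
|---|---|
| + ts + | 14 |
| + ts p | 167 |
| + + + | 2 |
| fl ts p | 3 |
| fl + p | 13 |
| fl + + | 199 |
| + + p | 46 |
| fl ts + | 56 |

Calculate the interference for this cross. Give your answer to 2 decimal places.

0.27

The two most frequent reciprocal classes, fl + + and + ts p, are the parental types, so the F1 was fl + + / + ts p.
The two rarest classes, + + + and fl ts p, are the double crossovers. Comparing them with the parentals, only the fl allele has switched, so fl is the middle locus and the order is ts – fl – p.
ts–fl: (102 + 5)/500 = 0.2140; fl–p: (27 + 5)/500 = 0.0640.
Expected DCO frequency = 0.2140 × 0.0640 ≈ 0.01370; observed = 5/500 ≈ 0.01000.
Coefficient of coincidence = 0.01000/0.01370 ≈ 0.73; interference = 1 − 0.73 = 0.27.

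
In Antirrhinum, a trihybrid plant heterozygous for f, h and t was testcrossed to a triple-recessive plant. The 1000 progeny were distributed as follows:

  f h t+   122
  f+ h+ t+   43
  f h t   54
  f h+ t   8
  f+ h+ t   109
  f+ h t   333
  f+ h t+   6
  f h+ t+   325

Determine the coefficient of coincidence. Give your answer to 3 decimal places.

The two most frequent reciprocal classes, f+ h t and f h+ t+, are the parental types, so the F1 was f+ h t / f h+ t+.
The two rarest classes, f+ h t+ and f h+ t, are the double crossovers. Comparing them with the parentals, only the t allele has switched, so t is the middle locus and the order is h – t – f.
h–t: (231 + 14)/1000 = 0.2450; t–f: (97 + 14)/1000 = 0.1110.
Expected DCO frequency = 0.2450 × 0.1110 ≈ 0.02720; observed = 14/1000 ≈ 0.01400.
Coefficient of coincidence = 0.01400/0.02720 ≈ 0.515.

0.515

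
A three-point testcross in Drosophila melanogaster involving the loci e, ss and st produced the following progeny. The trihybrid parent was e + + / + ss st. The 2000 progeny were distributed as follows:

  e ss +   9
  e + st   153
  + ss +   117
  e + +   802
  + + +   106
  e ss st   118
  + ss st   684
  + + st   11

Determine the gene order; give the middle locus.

ss

The two rarest classes, e ss + and + + st, are the double crossovers. Comparing them with the parentals, only the ss allele has switched, so ss is the middle locus and the order is e – ss – st.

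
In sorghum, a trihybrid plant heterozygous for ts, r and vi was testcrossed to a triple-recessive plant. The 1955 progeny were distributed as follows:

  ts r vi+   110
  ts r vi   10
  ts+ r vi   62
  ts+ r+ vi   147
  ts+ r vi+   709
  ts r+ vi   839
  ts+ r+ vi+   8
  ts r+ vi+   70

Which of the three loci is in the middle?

The two most frequent reciprocal classes, ts r+ vi and ts+ r vi+, are the parental types, so the F1 was ts r+ vi / ts+ r vi+.
The two rarest classes, ts r vi and ts+ r+ vi+, are the double crossovers. Comparing them with the parentals, only the r allele has switched, so r is the middle locus and the order is ts – r – vi.

r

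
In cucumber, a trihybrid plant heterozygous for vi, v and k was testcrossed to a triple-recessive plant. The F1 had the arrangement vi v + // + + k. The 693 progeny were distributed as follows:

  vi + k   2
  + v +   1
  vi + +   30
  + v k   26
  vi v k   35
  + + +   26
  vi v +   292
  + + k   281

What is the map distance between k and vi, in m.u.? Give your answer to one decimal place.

9.2 m.u.

The two rarest classes, + v + and vi + k, are the double crossovers. Comparing them with the parentals, only the vi allele has switched, so vi is the middle locus and the order is v – vi – k.
Crossovers in the vi–k interval produce the single-crossover classes vi v k and + + + (35 + 26 = 61) plus the double crossovers (3).
RF(vi–k) = (61 + 3) / 693 = 64/693 = 0.0924 → 9.2 m.u.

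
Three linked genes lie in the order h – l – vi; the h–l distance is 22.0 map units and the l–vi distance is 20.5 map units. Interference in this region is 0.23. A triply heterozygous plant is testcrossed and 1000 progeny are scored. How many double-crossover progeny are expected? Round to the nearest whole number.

Map distances give recombination frequencies of 0.220 and 0.205 for the two intervals.
With interference 0.23 (so coincidence = 0.77), expected double-crossover frequency = 0.220 × 0.205 × 0.77 = 0.03473.
Expected number = 0.03473 × 1000 = 34.73 ≈ 35.

35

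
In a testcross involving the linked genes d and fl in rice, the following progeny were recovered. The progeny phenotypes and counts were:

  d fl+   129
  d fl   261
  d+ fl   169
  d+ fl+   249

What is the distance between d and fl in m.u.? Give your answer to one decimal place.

36.9 m.u.

The two most frequent classes, d+ fl+ (249) and d fl (261), are the parental types, so the F1 was d+ fl+ / d fl.
The recombinant classes are d+ fl and d fl+: 169 + 129 = 298.
Recombination frequency = 298/808 = 0.3688 ≈ 36.9%, i.e. 36.9 m.u.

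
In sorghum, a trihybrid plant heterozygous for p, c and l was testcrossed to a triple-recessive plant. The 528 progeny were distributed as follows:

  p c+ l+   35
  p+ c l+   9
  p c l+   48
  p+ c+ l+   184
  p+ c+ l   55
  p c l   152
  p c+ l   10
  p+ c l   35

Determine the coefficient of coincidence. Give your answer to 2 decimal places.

0.92

The two most frequent reciprocal classes, p+ c+ l+ and p c l, are the parental types, so the F1 was p+ c+ l+ / p c l.
The two rarest classes, p+ c l+ and p c+ l, are the double crossovers. Comparing them with the parentals, only the c allele has switched, so c is the middle locus and the order is l – c – p.
l–c: (103 + 19)/528 = 0.2311; c–p: (70 + 19)/528 = 0.1686.
Expected DCO frequency = 0.2311 × 0.1686 ≈ 0.03896; observed = 19/528 ≈ 0.03598.
Coefficient of coincidence = 0.03598/0.03896 ≈ 0.92.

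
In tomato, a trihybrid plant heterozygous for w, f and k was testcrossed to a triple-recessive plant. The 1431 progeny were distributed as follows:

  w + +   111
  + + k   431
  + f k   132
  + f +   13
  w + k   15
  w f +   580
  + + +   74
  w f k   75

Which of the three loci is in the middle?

The two most frequent reciprocal classes, w f + and + + k, are the parental types, so the F1 was w f + / + + k.
The two rarest classes, + f + and w + k, are the double crossovers. Comparing them with the parentals, only the w allele has switched, so w is the middle locus and the order is k – w – f.

w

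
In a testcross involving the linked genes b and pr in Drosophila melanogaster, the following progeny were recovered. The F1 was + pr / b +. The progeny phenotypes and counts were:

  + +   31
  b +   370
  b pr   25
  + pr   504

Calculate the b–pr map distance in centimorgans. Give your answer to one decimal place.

6.0 centimorgans

The recombinant classes are + + and b pr: 31 + 25 = 56.
Recombination frequency = 56/930 = 0.0602 ≈ 6.0%, i.e. 6.0 centimorgans.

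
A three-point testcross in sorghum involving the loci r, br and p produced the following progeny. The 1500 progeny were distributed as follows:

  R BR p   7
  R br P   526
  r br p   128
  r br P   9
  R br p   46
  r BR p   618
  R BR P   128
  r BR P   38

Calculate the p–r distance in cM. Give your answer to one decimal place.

6.7 cM

The two most frequent reciprocal classes, r BR p and R br P, are the parental types, so the F1 was r BR p / R br P.
The two rarest classes, R BR p and r br P, are the double crossovers. Comparing them with the parentals, only the r allele has switched, so r is the middle locus and the order is br – r – p.
Crossovers in the r–p interval produce the single-crossover classes r BR P and R br p (38 + 46 = 84) plus the double crossovers (16).
RF(r–p) = (84 + 16) / 1500 = 100/1500 = 0.0667 → 6.7 cM.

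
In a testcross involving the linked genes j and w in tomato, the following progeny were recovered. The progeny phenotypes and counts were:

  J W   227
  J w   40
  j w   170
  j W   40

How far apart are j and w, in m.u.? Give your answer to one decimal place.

16.8 m.u.

The two most frequent classes, J W (227) and j w (170), are the parental types, so the F1 was J W / j w.
The recombinant classes are J w and j W: 40 + 40 = 80.
Recombination frequency = 80/477 = 0.1677 ≈ 16.8%, i.e. 16.8 m.u.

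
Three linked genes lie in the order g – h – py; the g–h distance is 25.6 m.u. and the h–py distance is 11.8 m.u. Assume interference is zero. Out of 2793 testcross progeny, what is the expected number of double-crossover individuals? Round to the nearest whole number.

84

Map distances give recombination frequencies of 0.256 and 0.118 for the two intervals.
With no interference, expected double-crossover frequency = 0.256 × 0.118 = 0.03021.
Expected number = 0.03021 × 2793 = 84.37 ≈ 84.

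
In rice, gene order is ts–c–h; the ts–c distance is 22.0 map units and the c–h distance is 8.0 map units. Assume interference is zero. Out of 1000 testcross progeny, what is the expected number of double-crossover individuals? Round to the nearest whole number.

Map distances give recombination frequencies of 0.220 and 0.080 for the two intervals.
With no interference, expected double-crossover frequency = 0.220 × 0.080 = 0.01760.
Expected number = 0.01760 × 1000 = 17.60 ≈ 18.

18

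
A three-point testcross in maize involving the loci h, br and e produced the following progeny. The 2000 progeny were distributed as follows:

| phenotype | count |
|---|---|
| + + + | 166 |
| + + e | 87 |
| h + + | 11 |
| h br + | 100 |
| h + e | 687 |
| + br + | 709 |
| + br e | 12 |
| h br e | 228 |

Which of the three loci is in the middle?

The two most frequent reciprocal classes, h + e and + br +, are the parental types, so the F1 was h + e / + br +.
The two rarest classes, h + + and + br e, are the double crossovers. Comparing them with the parentals, only the e allele has switched, so e is the middle locus and the order is br – e – h.

e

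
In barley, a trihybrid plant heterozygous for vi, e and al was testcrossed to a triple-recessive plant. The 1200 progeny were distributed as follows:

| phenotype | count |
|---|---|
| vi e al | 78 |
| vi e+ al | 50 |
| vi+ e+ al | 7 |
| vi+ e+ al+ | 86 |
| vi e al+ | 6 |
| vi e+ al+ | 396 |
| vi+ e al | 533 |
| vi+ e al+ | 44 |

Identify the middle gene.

The two most frequent reciprocal classes, vi e+ al+ and vi+ e al, are the parental types, so the F1 was vi e+ al+ / vi+ e al.
The two rarest classes, vi e al+ and vi+ e+ al, are the double crossovers. Comparing them with the parentals, only the e allele has switched, so e is the middle locus and the order is al – e – vi.

e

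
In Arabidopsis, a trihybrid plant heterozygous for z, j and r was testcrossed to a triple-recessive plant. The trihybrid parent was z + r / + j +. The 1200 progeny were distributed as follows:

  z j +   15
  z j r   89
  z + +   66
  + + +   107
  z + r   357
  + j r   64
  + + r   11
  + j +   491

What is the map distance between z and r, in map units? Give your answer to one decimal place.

13.0 map units

The two rarest classes, + + r and z j +, are the double crossovers. Comparing them with the parentals, only the z allele has switched, so z is the middle locus and the order is r – z – j.
Crossovers in the r–z interval produce the single-crossover classes z + + and + j r (66 + 64 = 130) plus the double crossovers (26).
RF(r–z) = (130 + 26) / 1200 = 156/1200 = 0.1300 → 13.0 map units.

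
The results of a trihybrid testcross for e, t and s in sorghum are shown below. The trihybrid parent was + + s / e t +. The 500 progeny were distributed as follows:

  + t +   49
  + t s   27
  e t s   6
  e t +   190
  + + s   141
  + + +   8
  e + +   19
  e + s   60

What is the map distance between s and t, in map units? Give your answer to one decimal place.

12.0 map units

The two rarest classes, + + + and e t s, are the double crossovers. Comparing them with the parentals, only the s allele has switched, so s is the middle locus and the order is t – s – e.
Crossovers in the t–s interval produce the single-crossover classes + t s and e + + (27 + 19 = 46) plus the double crossovers (14).
RF(t–s) = (46 + 14) / 500 = 60/500 = 0.1200 → 12.0 map units.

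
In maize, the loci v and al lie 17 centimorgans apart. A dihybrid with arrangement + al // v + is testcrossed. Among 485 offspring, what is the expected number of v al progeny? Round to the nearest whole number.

41

A map distance of 17 centimorgans corresponds to a recombination frequency of 0.170.
The F1 is + al / v +, so v al is a recombinant gamete class with expected frequency r/2 = 0.170/2 = 0.0850.
Expected number = 0.0850 × 485 = 41.23 ≈ 41.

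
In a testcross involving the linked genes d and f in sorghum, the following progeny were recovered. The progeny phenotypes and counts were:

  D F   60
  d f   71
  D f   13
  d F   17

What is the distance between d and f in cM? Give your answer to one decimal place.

18.6 cM

The two most frequent classes, D F (60) and d f (71), are the parental types, so the F1 was D F / d f.
The recombinant classes are D f and d F: 13 + 17 = 30.
Recombination frequency = 30/161 = 0.1863 ≈ 18.6%, i.e. 18.6 cM.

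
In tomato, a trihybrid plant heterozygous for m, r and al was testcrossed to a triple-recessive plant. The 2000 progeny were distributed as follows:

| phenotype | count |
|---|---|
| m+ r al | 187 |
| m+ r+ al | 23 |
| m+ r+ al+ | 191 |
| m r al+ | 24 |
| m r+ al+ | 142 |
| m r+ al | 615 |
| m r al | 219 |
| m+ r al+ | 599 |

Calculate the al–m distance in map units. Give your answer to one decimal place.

The two most frequent reciprocal classes, m r+ al and m+ r al+, are the parental types, so the F1 was m r+ al / m+ r al+.
The two rarest classes, m+ r+ al and m r al+, are the double crossovers. Comparing them with the parentals, only the m allele has switched, so m is the middle locus and the order is al – m – r.
Crossovers in the al–m interval produce the single-crossover classes m r+ al+ and m+ r al (142 + 187 = 329) plus the double crossovers (47).
RF(al–m) = (329 + 47) / 2000 = 376/2000 = 0.1880 → 18.8 map units.

18.8 map units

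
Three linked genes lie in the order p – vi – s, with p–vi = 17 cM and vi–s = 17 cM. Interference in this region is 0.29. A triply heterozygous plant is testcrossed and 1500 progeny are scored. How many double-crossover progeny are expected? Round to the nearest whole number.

31

Map distances give recombination frequencies of 0.170 and 0.170 for the two intervals.
With interference 0.29 (so coincidence = 0.71), expected double-crossover frequency = 0.170 × 0.170 × 0.71 = 0.02052.
Expected number = 0.02052 × 1500 = 30.78 ≈ 31.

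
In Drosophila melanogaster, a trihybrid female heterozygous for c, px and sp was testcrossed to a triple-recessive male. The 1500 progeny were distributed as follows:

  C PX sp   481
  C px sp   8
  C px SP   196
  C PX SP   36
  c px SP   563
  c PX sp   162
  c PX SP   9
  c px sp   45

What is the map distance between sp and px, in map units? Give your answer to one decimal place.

6.5 map units

The two most frequent reciprocal classes, c px SP and C PX sp, are the parental types, so the F1 was c px SP / C PX sp.
The two rarest classes, c PX SP and C px sp, are the double crossovers. Comparing them with the parentals, only the px allele has switched, so px is the middle locus and the order is sp – px – c.
Crossovers in the sp–px interval produce the single-crossover classes c px sp and C PX SP (45 + 36 = 81) plus the double crossovers (17).
RF(sp–px) = (81 + 17) / 1500 = 98/1500 = 0.0653 → 6.5 map units.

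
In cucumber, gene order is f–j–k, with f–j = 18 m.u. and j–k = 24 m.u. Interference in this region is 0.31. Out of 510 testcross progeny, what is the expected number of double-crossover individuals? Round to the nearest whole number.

15

Map distances give recombination frequencies of 0.180 and 0.240 for the two intervals.
With interference 0.31 (so coincidence = 0.69), expected double-crossover frequency = 0.180 × 0.240 × 0.69 = 0.02981.
Expected number = 0.02981 × 510 = 15.20 ≈ 15.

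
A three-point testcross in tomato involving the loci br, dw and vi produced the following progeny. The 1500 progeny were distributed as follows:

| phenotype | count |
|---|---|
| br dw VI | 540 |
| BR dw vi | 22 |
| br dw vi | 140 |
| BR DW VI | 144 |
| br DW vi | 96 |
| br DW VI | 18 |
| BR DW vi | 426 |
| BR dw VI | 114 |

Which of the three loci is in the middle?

The two most frequent reciprocal classes, br dw VI and BR DW vi, are the parental types, so the F1 was br dw VI / BR DW vi.
The two rarest classes, br DW VI and BR dw vi, are the double crossovers. Comparing them with the parentals, only the dw allele has switched, so dw is the middle locus and the order is br – dw – vi.

dw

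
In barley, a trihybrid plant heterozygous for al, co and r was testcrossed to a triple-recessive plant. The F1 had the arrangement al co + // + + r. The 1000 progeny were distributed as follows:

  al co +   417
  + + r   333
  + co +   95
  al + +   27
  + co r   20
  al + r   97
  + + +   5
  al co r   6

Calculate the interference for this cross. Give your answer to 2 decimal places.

The two rarest classes, al co r and + + +, are the double crossovers. Comparing them with the parentals, only the r allele has switched, so r is the middle locus and the order is co – r – al.
co–r: (47 + 11)/1000 = 0.0580; r–al: (192 + 11)/1000 = 0.2030.
Expected DCO frequency = 0.0580 × 0.2030 ≈ 0.01177; observed = 11/1000 ≈ 0.01100.
Coefficient of coincidence = 0.01100/0.01177 ≈ 0.93; interference = 1 − 0.93 = 0.07.

0.07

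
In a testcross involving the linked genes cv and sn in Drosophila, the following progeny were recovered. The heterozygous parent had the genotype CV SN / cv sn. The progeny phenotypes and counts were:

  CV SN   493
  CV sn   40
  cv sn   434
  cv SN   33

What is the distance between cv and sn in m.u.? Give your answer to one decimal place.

7.3 m.u.

The recombinant classes are CV sn and cv SN: 40 + 33 = 73.
Recombination frequency = 73/1000 = 0.0730 ≈ 7.3%, i.e. 7.3 m.u.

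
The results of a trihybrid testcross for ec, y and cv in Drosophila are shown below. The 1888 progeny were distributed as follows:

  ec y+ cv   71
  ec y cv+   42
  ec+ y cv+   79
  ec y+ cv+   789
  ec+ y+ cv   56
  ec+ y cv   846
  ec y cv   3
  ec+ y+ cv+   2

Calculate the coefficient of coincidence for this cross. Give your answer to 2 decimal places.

The two most frequent reciprocal classes, ec y+ cv+ and ec+ y cv, are the parental types, so the F1 was ec y+ cv+ / ec+ y cv.
The two rarest classes, ec+ y+ cv+ and ec y cv, are the double crossovers. Comparing them with the parentals, only the ec allele has switched, so ec is the middle locus and the order is y – ec – cv.
y–ec: (98 + 5)/1888 = 0.0546; ec–cv: (150 + 5)/1888 = 0.0821.
Expected DCO frequency = 0.0546 × 0.0821 ≈ 0.00448; observed = 5/1888 ≈ 0.00265.
Coefficient of coincidence = 0.00265/0.00448 ≈ 0.59.

0.59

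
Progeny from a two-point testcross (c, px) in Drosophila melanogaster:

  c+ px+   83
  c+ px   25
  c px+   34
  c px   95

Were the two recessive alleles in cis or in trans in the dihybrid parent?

cis

The two most frequent classes are c+ px+ (83) and c px (95); these are the parental (non-recombinant) types.
So the F1 carried c+ px+ on one chromosome and c px on the other — the recessive alleles are on the same chromosome (cis / coupling).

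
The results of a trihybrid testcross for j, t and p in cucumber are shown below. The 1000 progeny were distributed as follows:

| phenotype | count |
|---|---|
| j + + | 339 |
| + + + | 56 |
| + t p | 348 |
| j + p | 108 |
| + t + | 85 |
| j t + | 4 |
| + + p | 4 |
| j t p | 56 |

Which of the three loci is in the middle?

t

The two most frequent reciprocal classes, j + + and + t p, are the parental types, so the F1 was j + + / + t p.
The two rarest classes, j t + and + + p, are the double crossovers. Comparing them with the parentals, only the t allele has switched, so t is the middle locus and the order is p – t – j.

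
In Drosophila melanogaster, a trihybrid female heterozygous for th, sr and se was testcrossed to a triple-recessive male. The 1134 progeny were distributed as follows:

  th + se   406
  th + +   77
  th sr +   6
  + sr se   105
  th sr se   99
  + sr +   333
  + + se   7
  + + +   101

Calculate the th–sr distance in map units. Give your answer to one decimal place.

The two most frequent reciprocal classes, + sr + and th + se, are the parental types, so the F1 was + sr + / th + se.
The two rarest classes, th sr + and + + se, are the double crossovers. Comparing them with the parentals, only the th allele has switched, so th is the middle locus and the order is se – th – sr.
Crossovers in the th–sr interval produce the single-crossover classes + + + and th sr se (101 + 99 = 200) plus the double crossovers (13).
RF(th–sr) = (200 + 13) / 1134 = 213/1134 = 0.1878 → 18.8 map units.

18.8 map units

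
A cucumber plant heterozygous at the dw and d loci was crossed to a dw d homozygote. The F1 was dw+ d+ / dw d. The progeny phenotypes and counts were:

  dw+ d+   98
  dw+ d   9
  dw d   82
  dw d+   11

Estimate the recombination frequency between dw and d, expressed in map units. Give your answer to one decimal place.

10.0 map units

The recombinant classes are dw+ d and dw d+: 9 + 11 = 20.
Recombination frequency = 20/200 = 0.1000 ≈ 10.0%, i.e. 10.0 map units.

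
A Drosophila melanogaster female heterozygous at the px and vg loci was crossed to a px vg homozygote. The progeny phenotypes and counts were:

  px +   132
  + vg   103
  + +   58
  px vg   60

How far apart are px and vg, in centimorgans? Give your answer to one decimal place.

33.4 centimorgans

The two most frequent classes, + vg (103) and px + (132), are the parental types, so the F1 was + vg / px +.
The recombinant classes are + + and px vg: 58 + 60 = 118.
Recombination frequency = 118/353 = 0.3343 ≈ 33.4%, i.e. 33.4 centimorgans.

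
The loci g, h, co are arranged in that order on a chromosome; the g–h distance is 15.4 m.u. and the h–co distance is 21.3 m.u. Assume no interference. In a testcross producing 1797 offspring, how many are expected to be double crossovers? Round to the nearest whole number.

Map distances give recombination frequencies of 0.154 and 0.213 for the two intervals.
With no interference, expected double-crossover frequency = 0.154 × 0.213 = 0.03280.
Expected number = 0.03280 × 1797 = 58.95 ≈ 59.

59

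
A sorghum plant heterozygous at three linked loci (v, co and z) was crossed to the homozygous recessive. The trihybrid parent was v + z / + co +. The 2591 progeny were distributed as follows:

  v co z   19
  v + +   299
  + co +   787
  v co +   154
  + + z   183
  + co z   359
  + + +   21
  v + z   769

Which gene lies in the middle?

The two rarest classes, v co z and + + +, are the double crossovers. Comparing them with the parentals, only the co allele has switched, so co is the middle locus and the order is v – co – z.

co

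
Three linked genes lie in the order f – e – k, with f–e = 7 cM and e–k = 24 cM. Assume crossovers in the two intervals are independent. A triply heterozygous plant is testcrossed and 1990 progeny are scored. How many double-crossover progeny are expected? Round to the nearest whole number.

33

Map distances give recombination frequencies of 0.070 and 0.240 for the two intervals.
With no interference, expected double-crossover frequency = 0.070 × 0.240 = 0.01680.
Expected number = 0.01680 × 1990 = 33.43 ≈ 33.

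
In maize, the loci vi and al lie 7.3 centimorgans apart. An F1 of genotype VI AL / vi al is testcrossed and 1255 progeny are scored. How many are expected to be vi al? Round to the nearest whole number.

582

A map distance of 7.3 centimorgans corresponds to a recombination frequency of 0.073.
The F1 is VI AL / vi al, so vi al is a parental gamete class with expected frequency (1 − r)/2 = 0.927/2 = 0.4635.
Expected number = 0.4635 × 1255 = 581.69 ≈ 582.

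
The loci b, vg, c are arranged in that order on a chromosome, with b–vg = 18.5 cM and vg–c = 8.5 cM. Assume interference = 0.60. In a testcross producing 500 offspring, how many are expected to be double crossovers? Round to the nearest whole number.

3

Map distances give recombination frequencies of 0.185 and 0.085 for the two intervals.
With interference 0.60 (so coincidence = 0.40), expected double-crossover frequency = 0.185 × 0.085 × 0.40 = 0.00629.
Expected number = 0.00629 × 500 = 3.15 ≈ 3.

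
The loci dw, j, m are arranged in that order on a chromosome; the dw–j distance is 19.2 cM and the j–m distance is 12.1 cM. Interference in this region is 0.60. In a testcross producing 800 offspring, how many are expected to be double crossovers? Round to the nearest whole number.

7

Map distances give recombination frequencies of 0.192 and 0.121 for the two intervals.
With interference 0.60 (so coincidence = 0.40), expected double-crossover frequency = 0.192 × 0.121 × 0.40 = 0.00929.
Expected number = 0.00929 × 800 = 7.43 ≈ 7.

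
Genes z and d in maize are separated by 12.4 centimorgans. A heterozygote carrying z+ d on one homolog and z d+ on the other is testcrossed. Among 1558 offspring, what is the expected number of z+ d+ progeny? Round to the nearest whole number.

A map distance of 12.4 centimorgans corresponds to a recombination frequency of 0.124.
The F1 is z+ d / z d+, so z+ d+ is a recombinant gamete class with expected frequency r/2 = 0.124/2 = 0.0620.
Expected number = 0.0620 × 1558 = 96.60 ≈ 97.

97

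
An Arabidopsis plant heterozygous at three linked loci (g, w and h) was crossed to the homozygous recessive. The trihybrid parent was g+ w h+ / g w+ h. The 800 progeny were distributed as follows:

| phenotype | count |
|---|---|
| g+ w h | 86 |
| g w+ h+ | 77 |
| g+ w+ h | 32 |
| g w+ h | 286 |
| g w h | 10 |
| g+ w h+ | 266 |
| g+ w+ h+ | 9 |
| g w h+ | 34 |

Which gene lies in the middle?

w

The two rarest classes, g+ w+ h+ and g w h, are the double crossovers. Comparing them with the parentals, only the w allele has switched, so w is the middle locus and the order is h – w – g.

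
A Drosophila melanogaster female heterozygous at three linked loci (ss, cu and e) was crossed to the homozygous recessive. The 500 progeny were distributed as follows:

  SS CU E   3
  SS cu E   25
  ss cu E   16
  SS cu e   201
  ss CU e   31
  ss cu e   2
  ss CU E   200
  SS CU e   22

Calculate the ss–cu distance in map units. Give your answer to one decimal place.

8.6 map units

The two most frequent reciprocal classes, SS cu e and ss CU E, are the parental types, so the F1 was SS cu e / ss CU E.
The two rarest classes, ss cu e and SS CU E, are the double crossovers. Comparing them with the parentals, only the ss allele has switched, so ss is the middle locus and the order is cu – ss – e.
Crossovers in the cu–ss interval produce the single-crossover classes SS CU e and ss cu E (22 + 16 = 38) plus the double crossovers (5).
RF(cu–ss) = (38 + 5) / 500 = 43/500 = 0.0860 → 8.6 map units.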